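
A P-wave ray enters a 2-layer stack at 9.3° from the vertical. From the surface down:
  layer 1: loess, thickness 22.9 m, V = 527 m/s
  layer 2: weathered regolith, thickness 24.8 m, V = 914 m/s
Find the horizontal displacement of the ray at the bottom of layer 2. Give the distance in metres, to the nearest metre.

11 m

Apply Snell's law at each interface; in layer i the horizontal offset is hᵢ·tan θᵢ.
Layer 1: θ = 9.30°; offset = 22.9·tan 9.30° = 3.750 m.
Layer 2: sin θ = 914·sin 9.3°/527 = 0.2803, θ = 16.28°; offset = 24.8·tan 16.28° = 7.241 m.
Total horizontal offset = 10.991 m.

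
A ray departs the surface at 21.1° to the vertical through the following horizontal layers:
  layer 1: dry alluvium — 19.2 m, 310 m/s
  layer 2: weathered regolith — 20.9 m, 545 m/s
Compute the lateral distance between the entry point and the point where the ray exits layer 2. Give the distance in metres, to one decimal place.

24.5 m

p = sin θ₁/V₁ = sin 21.1°/310 = 1.1613e-03 s/m is conserved through the stack.
Layer 1: θ = 21.10°; offset = 19.2·tan 21.10° = 7.409 m.
Layer 2: sin θ = p·545 = 0.6329 → θ = 39.26°; offset = 20.9·tan 39.26° = 17.085 m.
Σ offsets = 24.493 m.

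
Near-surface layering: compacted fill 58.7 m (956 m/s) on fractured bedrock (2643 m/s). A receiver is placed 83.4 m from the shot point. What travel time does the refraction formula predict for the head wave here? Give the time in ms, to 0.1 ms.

θ_c = arcsin(V₁/V₂) = arcsin(956/2643) = 21.21°, cos θ_c = 0.9323.
Intercept time tᵢ = 2h cos θ_c / V₁ = 2·58.7·0.9323/956 = 0.11449 s.
t = x/V₂ + tᵢ = 83.4/2643 + 0.11449 = 0.14604 s.

146.0 ms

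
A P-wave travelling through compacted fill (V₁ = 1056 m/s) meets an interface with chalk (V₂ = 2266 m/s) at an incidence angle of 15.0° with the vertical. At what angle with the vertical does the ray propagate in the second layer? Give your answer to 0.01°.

33.74°

sin θ₁/V₁ = sin θ₂/V₂ ⇒ sin θ₂ = 2266·sin 15.0°/1056 = 2266·0.2588/1056 = 0.5554.
θ₂ = sin⁻¹(0.5554) = 33.74° (from vertical).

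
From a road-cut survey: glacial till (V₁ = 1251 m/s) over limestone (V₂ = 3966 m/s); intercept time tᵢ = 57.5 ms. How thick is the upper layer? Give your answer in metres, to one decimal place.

h = tᵢ·V₁·V₂ / (2·√(V₂²−V₁²)).
√(V₂²−V₁²) = √(3966² − 1251²) = 3763.5 m/s.
h = 0.0575 s × 1251 × 3966 / (2 × 3763.5) = 37.90 m.

37.9 m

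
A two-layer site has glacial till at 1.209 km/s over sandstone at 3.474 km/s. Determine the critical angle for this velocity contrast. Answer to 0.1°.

20.4°

At critical incidence the refracted ray runs along the interface (θ₂ = 90°), so sin θ_c = V₁/V₂.
θ_c = arcsin(1.209/3.474) = arcsin 0.3480 = 20.37°.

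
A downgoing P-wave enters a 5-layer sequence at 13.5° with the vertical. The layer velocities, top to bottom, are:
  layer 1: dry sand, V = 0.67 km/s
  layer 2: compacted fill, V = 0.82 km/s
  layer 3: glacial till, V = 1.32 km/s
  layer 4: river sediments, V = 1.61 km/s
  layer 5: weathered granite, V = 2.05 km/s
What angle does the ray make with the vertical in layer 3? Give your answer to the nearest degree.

27°

Ray parameter p = sin 13.5° / 0.67 = 3.4843e-01 s/km.
sin θ_3 = p·V_3 = 3.4843e-01 × 1.32 = 0.4599.
θ_3 = arcsin 0.4599 = 27.38°.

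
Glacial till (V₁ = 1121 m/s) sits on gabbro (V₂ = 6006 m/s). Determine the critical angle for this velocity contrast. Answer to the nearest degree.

At critical incidence the refracted ray runs along the interface (θ₂ = 90°), so sin θ_c = V₁/V₂.
θ_c = arcsin(1121/6006) = arcsin 0.1866 = 10.76°.

11°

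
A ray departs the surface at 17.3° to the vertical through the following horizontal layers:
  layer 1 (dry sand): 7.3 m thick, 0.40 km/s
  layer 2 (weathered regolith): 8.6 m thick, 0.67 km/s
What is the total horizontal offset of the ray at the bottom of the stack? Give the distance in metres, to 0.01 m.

7.21 m

Ray parameter p = sin 17.3° / 0.40 km/s = 7.4344e-01 s/km.
Layer 1: θ = 17.30°; offset = 7.3·tan 17.30° = 2.2737 m.
Layer 2: sin θ = p·0.67 = 0.4981 → θ = 29.87°; offset = 8.6·tan 29.87° = 4.9401 m.
Σ offsets = 7.2138 m.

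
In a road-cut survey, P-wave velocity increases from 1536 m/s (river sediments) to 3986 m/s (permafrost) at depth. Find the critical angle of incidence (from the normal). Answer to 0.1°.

Critical incidence: sin θ_c = V₁/V₂ = 1536/3986 = 0.3853.
θ_c = arcsin 0.3853 = 22.67°.

22.7°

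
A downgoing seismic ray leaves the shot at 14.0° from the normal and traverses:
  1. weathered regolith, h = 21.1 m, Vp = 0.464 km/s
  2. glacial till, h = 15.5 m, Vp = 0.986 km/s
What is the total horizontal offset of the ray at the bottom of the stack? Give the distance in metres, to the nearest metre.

15 m

p = sin θ₁/V₁ = sin 14.0°/0.464 = 5.2138e-01 s/km is conserved through the stack.
Layer 1: θ = 14.00°; offset = 21.1·tan 14.00° = 5.261 m.
Layer 2: sin θ = p·0.986 = 0.5141 → θ = 30.94°; offset = 15.5·tan 30.94° = 9.290 m.
Total horizontal offset = 14.551 m.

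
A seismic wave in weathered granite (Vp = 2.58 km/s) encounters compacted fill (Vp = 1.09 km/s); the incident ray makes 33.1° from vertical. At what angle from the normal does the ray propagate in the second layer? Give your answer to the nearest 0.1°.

13.3°

Snell's law: sin θ₂ = (V₂/V₁)·sin θ₁ = (1.09/2.58)·sin 33.1° = 0.2307.
θ₂ = arcsin 0.2307 = 13.34° from the normal.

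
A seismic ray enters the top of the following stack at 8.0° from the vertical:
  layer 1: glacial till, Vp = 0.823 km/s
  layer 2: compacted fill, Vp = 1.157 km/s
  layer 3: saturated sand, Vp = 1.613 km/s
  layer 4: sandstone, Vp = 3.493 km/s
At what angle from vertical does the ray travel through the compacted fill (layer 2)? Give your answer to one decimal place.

Snell's law across each interface conserves sin θ / V, so sin θ_2 = V_2·sin θ₁/V₁.
sin θ_2 = 1.157 × sin 8.0° / 0.823 = 0.1957.
θ_2 = 11.28° from the vertical.

11.3°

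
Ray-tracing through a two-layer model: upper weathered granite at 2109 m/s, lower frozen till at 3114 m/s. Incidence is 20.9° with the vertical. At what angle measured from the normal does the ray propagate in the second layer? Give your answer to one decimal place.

31.8°

sin θ₁/V₁ = sin θ₂/V₂ ⇒ sin θ₂ = 3114·sin 20.9°/2109 = 3114·0.3567/2109 = 0.5267.
θ₂ = sin⁻¹(0.5267) = 31.79° (from vertical).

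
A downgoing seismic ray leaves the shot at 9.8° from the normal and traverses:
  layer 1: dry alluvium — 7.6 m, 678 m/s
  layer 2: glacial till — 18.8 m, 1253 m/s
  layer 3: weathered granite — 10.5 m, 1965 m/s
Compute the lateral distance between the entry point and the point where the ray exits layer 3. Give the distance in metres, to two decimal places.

13.50 m

Apply Snell's law at each interface; in layer i the horizontal offset is hᵢ·tan θᵢ.
Layer 1: θ = 9.80°; offset = 7.6·tan 9.80° = 1.3127 m.
Layer 2: sin θ = 1253·sin 9.8°/678 = 0.3146, θ = 18.33°; offset = 18.8·tan 18.33° = 6.2300 m.
Layer 3: sin θ = 1965·sin 9.8°/678 = 0.4933, θ = 29.56°; offset = 10.5·tan 29.56° = 5.9547 m.
Σ offsets = 13.4974 m.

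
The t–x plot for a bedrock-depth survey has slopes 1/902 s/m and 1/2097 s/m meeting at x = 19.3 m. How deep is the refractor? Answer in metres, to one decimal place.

6.1 m

h = (x_cross/2)·√((V₂−V₁)/(V₂+V₁)).
(V₂−V₁)/(V₂+V₁) = (2097−902)/(2097+902) = 0.3985; √ = 0.6312.
h = (19.3/2)·0.6312 = 6.09 m.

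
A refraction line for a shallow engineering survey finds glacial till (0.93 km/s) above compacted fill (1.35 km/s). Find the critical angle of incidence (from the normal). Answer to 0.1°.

At critical incidence the refracted ray runs along the interface (θ₂ = 90°), so sin θ_c = V₁/V₂.
θ_c = arcsin(0.93/1.35) = arcsin 0.6889 = 43.54°.

43.5°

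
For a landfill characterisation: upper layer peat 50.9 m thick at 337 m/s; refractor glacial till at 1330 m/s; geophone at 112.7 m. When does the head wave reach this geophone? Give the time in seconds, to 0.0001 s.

0.3770 s

θ_c = arcsin(V₁/V₂) = arcsin(337/1330) = 14.68°, cos θ_c = 0.9674.
Intercept time tᵢ = 2h cos θ_c / V₁ = 2·50.9·0.9674/337 = 0.29222 s.
t = x/V₂ + tᵢ = 112.7/1330 + 0.29222 = 0.37696 s.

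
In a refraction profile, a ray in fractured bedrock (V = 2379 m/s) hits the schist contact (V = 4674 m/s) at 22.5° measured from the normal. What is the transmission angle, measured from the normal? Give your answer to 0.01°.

Snell's law: sin θ₂ = (V₂/V₁)·sin θ₁ = (4674/2379)·sin 22.5° = 0.7519.
θ₂ = arcsin 0.7519 = 48.75° from the normal.

48.75°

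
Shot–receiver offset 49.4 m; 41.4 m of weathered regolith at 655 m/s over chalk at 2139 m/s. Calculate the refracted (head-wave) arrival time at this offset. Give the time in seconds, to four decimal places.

0.1434 s

t = x/V₂ + 2h·√(V₂²−V₁²)/(V₁V₂).
√(V₂²−V₁²) = √(2139²−655²) = 2036.2 m/s; delay term = 2·41.4·2036.2/(655·2139) = 0.12034 s.
t = 49.4/2139 + 0.12034 = 0.14343 s.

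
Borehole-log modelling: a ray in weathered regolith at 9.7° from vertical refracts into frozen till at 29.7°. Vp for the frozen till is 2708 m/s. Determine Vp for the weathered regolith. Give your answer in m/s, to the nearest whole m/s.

921 m/s

Snell's law: sin 9.7°/V₁ = sin 29.7°/V₂.
V₁ = V₂·sin 9.7°/sin 29.7° = 2708 × 0.3401 = 920.90 m/s.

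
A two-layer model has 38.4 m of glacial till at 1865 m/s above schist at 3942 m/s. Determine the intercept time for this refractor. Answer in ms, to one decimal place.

tᵢ = 2h·√(V₂²−V₁²)/(V₁V₂).
√(V₂²−V₁²) = √(3942²−1865²) = 3472.9 m/s.
tᵢ = 2·38.4·3472.9/(1865·3942) = 0.03628 s.

36.3 ms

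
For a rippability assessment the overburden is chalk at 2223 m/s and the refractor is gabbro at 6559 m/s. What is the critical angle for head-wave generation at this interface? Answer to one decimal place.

At critical incidence the refracted ray runs along the interface (θ₂ = 90°), so sin θ_c = V₁/V₂.
θ_c = arcsin(2223/6559) = arcsin 0.3389 = 19.81°.

19.8°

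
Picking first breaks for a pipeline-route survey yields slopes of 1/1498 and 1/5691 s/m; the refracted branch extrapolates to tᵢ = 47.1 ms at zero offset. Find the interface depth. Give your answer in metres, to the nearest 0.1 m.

36.6 m

θ_c = arcsin(1498/5691) = 15.26°; cos θ_c = 0.9647.
tᵢ = 2h cos θ_c/V₁ ⇒ h = tᵢ·V₁/(2 cos θ_c) = 0.0471·1498/(2·0.9647) = 36.57 m.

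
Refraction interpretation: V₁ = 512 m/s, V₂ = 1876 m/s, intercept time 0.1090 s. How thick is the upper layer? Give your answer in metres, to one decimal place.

h = tᵢ·V₁·V₂ / (2·√(V₂²−V₁²)).
√(V₂²−V₁²) = √(1876² − 512²) = 1804.8 m/s.
h = 0.109 s × 512 × 1876 / (2 × 1804.8) = 29.01 m.

29.0 m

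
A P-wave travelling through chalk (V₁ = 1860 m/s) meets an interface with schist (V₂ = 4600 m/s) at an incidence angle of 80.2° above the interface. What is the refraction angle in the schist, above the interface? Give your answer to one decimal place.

65.1°

Convert to the normal: θ₁ = 90° − 80.2° = 9.8°.
Snell's law: sin θ₂ = (V₂/V₁)·sin θ₁ = (4600/1860)·sin 9.8° = 0.4209.
θ₂ = arcsin 0.4209 = 24.89° from the normal.
From the interface: 90° − 24.89° = 65.11°.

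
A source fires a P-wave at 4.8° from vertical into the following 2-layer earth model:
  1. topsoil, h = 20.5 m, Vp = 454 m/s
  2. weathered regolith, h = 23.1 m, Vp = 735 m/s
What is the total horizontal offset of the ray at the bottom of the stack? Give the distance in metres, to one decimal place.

4.9 m

Apply Snell's law at each interface; in layer i the horizontal offset is hᵢ·tan θᵢ.
Layer 1: θ = 4.80°; offset = 20.5·tan 4.80° = 1.721 m.
Layer 2: sin θ = 735·sin 4.8°/454 = 0.1355, θ = 7.79°; offset = 23.1·tan 7.79° = 3.158 m.
Total horizontal offset = 4.880 m.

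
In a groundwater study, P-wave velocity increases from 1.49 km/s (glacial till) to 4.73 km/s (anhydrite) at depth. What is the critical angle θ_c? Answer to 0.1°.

18.4°

Critical incidence: sin θ_c = V₁/V₂ = 1.49/4.73 = 0.3150.
θ_c = arcsin 0.3150 = 18.36°.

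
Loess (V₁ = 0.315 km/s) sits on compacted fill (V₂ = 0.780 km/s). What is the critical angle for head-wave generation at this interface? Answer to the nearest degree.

24°

At critical incidence the refracted ray runs along the interface (θ₂ = 90°), so sin θ_c = V₁/V₂.
θ_c = arcsin(0.315/0.780) = arcsin 0.4038 = 23.82°.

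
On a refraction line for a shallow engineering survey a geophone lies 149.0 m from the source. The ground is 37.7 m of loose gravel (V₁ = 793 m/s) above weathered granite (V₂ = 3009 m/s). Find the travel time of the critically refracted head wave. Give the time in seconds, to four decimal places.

0.1412 s

t = x/V₂ + 2h·√(V₂²−V₁²)/(V₁V₂).
√(V₂²−V₁²) = √(3009²−793²) = 2902.6 m/s; delay term = 2·37.7·2902.6/(793·3009) = 0.09172 s.
t = 149.0/3009 + 0.09172 = 0.14124 s.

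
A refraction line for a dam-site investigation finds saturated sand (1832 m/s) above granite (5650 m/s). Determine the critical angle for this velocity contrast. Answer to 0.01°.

18.92°

Critical incidence: sin θ_c = V₁/V₂ = 1832/5650 = 0.3242.
θ_c = arcsin 0.3242 = 18.92°.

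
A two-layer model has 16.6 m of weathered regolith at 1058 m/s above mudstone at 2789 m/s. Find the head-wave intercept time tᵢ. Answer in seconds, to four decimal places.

0.0290 s

tᵢ = 2h·√(V₂²−V₁²)/(V₁V₂).
√(V₂²−V₁²) = √(2789²−1058²) = 2580.5 m/s.
tᵢ = 2·16.6·2580.5/(1058·2789) = 0.02903 s.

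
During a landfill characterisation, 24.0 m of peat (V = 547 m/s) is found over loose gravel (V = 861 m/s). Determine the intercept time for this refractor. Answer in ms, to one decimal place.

67.8 ms

tᵢ = 2h·√(V₂²−V₁²)/(V₁V₂).
√(V₂²−V₁²) = √(861²−547²) = 664.9 m/s.
tᵢ = 2·24.0·664.9/(547·861) = 0.06777 s.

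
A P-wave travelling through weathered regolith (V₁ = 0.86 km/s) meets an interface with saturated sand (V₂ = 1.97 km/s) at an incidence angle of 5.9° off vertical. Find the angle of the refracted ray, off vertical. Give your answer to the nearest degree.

sin θ₁/V₁ = sin θ₂/V₂ ⇒ sin θ₂ = 1.97·sin 5.9°/0.86 = 1.97·0.1028/0.86 = 0.2355.
θ₂ = sin⁻¹(0.2355) = 13.62° (from vertical).

14°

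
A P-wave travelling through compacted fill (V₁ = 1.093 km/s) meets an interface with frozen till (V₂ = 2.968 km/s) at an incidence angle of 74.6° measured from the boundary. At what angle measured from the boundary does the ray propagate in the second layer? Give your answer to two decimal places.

43.85°

Convert to the normal: θ₁ = 90° − 74.6° = 15.4°.
Snell's law: sin θ₂ = (V₂/V₁)·sin θ₁ = (2.968/1.093)·sin 15.4° = 0.7211.
θ₂ = sin⁻¹(0.7211) = 46.15° (from vertical).
From the interface: 90° − 46.15° = 43.85°.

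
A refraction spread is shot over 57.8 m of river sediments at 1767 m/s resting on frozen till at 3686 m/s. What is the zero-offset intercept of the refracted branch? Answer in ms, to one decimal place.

θ_c = arcsin(V₁/V₂) = arcsin(1767/3686) = 28.65°; cos θ_c = 0.8776.
tᵢ = 2h·cos θ_c / V₁ = 2·57.8·0.8776 / 1767 = 0.05741 s.

57.4 ms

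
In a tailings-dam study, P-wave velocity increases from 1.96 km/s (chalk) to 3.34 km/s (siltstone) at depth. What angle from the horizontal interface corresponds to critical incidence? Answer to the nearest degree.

54°

At critical incidence the refracted ray runs along the interface (θ₂ = 90°), so sin θ_c = V₁/V₂.
θ_c = arcsin(1.96/3.34) = arcsin 0.5868 = 35.93°.
Measured from the interface: 90° − 35.93° = 54.07°.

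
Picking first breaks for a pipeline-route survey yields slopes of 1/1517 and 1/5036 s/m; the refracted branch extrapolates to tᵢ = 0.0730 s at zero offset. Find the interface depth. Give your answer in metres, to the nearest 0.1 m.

θ_c = arcsin(1517/5036) = 17.53°; cos θ_c = 0.9536.
tᵢ = 2h cos θ_c/V₁ ⇒ h = tᵢ·V₁/(2 cos θ_c) = 0.073·1517/(2·0.9536) = 58.07 m.

58.1 m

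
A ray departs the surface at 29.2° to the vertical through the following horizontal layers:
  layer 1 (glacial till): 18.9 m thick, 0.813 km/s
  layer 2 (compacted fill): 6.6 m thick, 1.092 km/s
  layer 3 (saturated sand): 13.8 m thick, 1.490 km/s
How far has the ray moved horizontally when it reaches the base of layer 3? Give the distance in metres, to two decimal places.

43.84 m

p = sin θ₁/V₁ = sin 29.2°/0.813 = 6.0007e-01 s/km is conserved through the stack.
Layer 1: θ = 29.20°; offset = 18.9·tan 29.20° = 10.5629 m.
Layer 2: sin θ = p·1.092 = 0.6553 → θ = 40.94°; offset = 6.6·tan 40.94° = 5.7253 m.
Layer 3: sin θ = p·1.490 = 0.8941 → θ = 63.39°; offset = 13.8·tan 63.39° = 27.5511 m.
Total horizontal offset = 43.8393 m.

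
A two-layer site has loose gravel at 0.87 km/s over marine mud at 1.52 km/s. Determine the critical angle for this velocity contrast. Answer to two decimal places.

34.92°

Critical incidence: sin θ_c = V₁/V₂ = 0.87/1.52 = 0.5724.
θ_c = arcsin 0.5724 = 34.92°.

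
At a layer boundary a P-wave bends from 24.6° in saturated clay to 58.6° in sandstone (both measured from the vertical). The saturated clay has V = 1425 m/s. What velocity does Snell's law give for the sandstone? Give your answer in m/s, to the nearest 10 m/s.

Snell's law: sin 24.6°/V₁ = sin 58.6°/V₂.
V₂ = V₁·sin 58.6°/sin 24.6° = 1425 × 2.0504 = 2921.85 m/s.

2920 m/s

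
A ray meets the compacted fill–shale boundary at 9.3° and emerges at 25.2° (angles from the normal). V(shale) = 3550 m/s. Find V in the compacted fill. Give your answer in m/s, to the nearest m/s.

sin 9.3° = 0.1616; sin 25.2° = 0.4258.
V₁ = V₂·(sin θ₁/sin θ₂) = 3550·(0.1616/0.4258) = 1347.40 m/s.

1347 m/s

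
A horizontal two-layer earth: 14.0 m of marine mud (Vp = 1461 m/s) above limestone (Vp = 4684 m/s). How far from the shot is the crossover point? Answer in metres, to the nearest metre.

39 m

x_cross = 2h·√((V₂+V₁)/(V₂−V₁)).
(V₂+V₁)/(V₂−V₁) = (4684+1461)/(4684−1461) = 1.9066; √ = 1.3808.
x_cross = 2·14.0·1.3808 = 38.66 m.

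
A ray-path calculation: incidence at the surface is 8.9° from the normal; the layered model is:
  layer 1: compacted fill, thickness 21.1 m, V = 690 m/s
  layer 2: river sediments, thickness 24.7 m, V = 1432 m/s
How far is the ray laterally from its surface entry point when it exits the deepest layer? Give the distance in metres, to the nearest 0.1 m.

11.7 m

Apply Snell's law at each interface; in layer i the horizontal offset is hᵢ·tan θᵢ.
Layer 1: θ = 8.90°; offset = 21.1·tan 8.90° = 3.304 m.
Layer 2: sin θ = 1432·sin 8.9°/690 = 0.3211, θ = 18.73°; offset = 24.7·tan 18.73° = 8.374 m.
Total horizontal offset = 11.678 m.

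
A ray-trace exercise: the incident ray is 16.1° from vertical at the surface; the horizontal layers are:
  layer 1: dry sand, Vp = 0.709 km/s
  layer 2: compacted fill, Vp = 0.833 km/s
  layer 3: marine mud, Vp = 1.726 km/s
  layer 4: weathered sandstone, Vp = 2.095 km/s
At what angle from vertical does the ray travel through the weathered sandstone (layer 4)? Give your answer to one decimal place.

Ray parameter p = sin 16.1° / 0.709 = 3.9113e-01 s/km.
sin θ_4 = p·V_4 = 3.9113e-01 × 2.095 = 0.8194.
θ_4 = arcsin 0.8194 = 55.03°.

55.0°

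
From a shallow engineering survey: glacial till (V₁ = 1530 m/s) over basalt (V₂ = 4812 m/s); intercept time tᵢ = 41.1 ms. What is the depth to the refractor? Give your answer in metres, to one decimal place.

θ_c = arcsin(1530/4812) = 18.54°; cos θ_c = 0.9481.
tᵢ = 2h cos θ_c/V₁ ⇒ h = tᵢ·V₁/(2 cos θ_c) = 0.0411·1530/(2·0.9481) = 33.16 m.

33.2 m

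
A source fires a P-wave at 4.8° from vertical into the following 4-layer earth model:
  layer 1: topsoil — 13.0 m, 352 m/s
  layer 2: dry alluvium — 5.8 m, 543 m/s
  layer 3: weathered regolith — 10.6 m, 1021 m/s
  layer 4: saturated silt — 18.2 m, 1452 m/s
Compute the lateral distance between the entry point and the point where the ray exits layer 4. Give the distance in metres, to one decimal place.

11.2 m

p = sin θ₁/V₁ = sin 4.8°/352 = 2.3772e-04 s/m is conserved through the stack.
Layer 1: θ = 4.80°; offset = 13.0·tan 4.80° = 1.092 m.
Layer 2: sin θ = p·543 = 0.1291 → θ = 7.42°; offset = 5.8·tan 7.42° = 0.755 m.
Layer 3: sin θ = p·1021 = 0.2427 → θ = 14.05°; offset = 10.6·tan 14.05° = 2.652 m.
Layer 4: sin θ = p·1452 = 0.3452 → θ = 20.19°; offset = 18.2·tan 20.19° = 6.693 m.
Summing the layer offsets gives 11.192 m.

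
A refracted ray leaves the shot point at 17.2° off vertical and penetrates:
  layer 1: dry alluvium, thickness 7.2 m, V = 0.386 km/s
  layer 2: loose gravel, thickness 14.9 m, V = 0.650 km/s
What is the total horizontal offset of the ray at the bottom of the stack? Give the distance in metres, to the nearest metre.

11 m

p = sin θ₁/V₁ = sin 17.2°/0.386 = 7.6608e-01 s/km is conserved through the stack.
Layer 1: θ = 17.20°; offset = 7.2·tan 17.20° = 2.229 m.
Layer 2: sin θ = p·0.650 = 0.4980 → θ = 29.86°; offset = 14.9·tan 29.86° = 8.556 m.
Total horizontal offset = 10.784 m.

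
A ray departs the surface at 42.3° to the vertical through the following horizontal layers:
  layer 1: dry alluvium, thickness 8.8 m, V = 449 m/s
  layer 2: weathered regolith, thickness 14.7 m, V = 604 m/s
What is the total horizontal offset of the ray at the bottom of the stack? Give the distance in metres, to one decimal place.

Apply Snell's law at each interface; in layer i the horizontal offset is hᵢ·tan θᵢ.
Layer 1: θ = 42.30°; offset = 8.8·tan 42.30° = 8.007 m.
Layer 2: sin θ = 604·sin 42.3°/449 = 0.9053, θ = 64.87°; offset = 14.7·tan 64.87° = 31.338 m.
Total horizontal offset = 39.345 m.

39.3 m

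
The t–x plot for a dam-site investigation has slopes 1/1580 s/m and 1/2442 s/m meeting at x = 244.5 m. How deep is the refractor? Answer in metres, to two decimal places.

h = (x_cross/2)·√((V₂−V₁)/(V₂+V₁)).
(V₂−V₁)/(V₂+V₁) = (2442−1580)/(2442+1580) = 0.2143; √ = 0.4629.
h = (244.5/2)·0.4629 = 56.60 m.

56.60 m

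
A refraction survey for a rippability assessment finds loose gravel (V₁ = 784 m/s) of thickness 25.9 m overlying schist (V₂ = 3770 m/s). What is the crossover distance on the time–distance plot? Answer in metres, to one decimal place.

x_cross = 2h·√((V₂+V₁)/(V₂−V₁)).
(V₂+V₁)/(V₂−V₁) = (3770+784)/(3770−784) = 1.5251; √ = 1.2350.
x_cross = 2·25.9·1.2350 = 63.97 m.

64.0 m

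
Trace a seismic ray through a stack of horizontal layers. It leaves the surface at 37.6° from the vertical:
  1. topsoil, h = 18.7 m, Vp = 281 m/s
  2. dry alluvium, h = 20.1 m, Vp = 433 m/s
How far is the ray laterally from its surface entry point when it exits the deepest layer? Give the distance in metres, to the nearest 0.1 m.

69.9 m

p = sin θ₁/V₁ = sin 37.6°/281 = 2.1713e-03 s/m is conserved through the stack.
Layer 1: θ = 37.60°; offset = 18.7·tan 37.60° = 14.401 m.
Layer 2: sin θ = p·433 = 0.9402 → θ = 70.08°; offset = 20.1·tan 70.08° = 55.475 m.
Total horizontal offset = 69.876 m.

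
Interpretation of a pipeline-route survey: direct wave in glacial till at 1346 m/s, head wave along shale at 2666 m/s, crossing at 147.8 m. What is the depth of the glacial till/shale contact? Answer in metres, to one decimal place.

x_cross = 2h·√((V₂+V₁)/(V₂−V₁)) → h = x_cross / (2·√((V₂+V₁)/(V₂−V₁))).
√((V₂+V₁)/(V₂−V₁)) = √((2666+1346)/(2666−1346)) = 1.7434.
h = 147.8 / (2·1.7434) = 42.39 m.

42.4 m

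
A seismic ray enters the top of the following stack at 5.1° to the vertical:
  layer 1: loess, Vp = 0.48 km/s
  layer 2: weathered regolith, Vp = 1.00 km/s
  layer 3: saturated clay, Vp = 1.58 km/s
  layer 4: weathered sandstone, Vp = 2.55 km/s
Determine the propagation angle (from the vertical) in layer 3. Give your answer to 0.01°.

Snell's law across each interface conserves sin θ / V, so sin θ_3 = V_3·sin θ₁/V₁.
sin θ_3 = 1.58 × sin 5.1° / 0.48 = 0.2926.
θ_3 = arcsin 0.2926 = 17.01°.

17.01°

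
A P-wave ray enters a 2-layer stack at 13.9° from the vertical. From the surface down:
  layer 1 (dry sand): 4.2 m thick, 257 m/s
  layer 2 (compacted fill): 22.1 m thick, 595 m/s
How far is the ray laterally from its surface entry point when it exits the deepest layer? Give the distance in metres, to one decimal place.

Ray parameter p = sin 13.9° / 257 m/s = 9.3474e-04 s/m.
Layer 1: θ = 13.90°; offset = 4.2·tan 13.90° = 1.039 m.
Layer 2: sin θ = p·595 = 0.5562 → θ = 33.79°; offset = 22.1·tan 33.79° = 14.790 m.
Summing the layer offsets gives 15.829 m.

15.8 m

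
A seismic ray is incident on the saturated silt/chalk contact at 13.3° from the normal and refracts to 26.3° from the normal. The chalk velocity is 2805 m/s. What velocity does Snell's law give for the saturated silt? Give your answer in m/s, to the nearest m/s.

1456 m/s

Snell's law: sin 13.3°/V₁ = sin 26.3°/V₂.
V₁ = V₂·sin 13.3°/sin 26.3° = 2805 × 0.5192 = 1456.40 m/s.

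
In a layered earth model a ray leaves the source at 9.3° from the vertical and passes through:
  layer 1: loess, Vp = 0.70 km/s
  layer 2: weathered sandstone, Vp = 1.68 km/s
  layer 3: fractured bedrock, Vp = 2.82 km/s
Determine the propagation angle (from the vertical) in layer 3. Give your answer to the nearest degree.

41°

Ray parameter p = sin 9.3° / 0.70 = 2.3086e-01 s/km.
sin θ_3 = p·V_3 = 2.3086e-01 × 2.82 = 0.6510.
θ_3 = 40.62° from the vertical.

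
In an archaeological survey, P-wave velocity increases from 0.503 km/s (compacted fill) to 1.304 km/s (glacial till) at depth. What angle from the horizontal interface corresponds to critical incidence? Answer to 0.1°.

Critical incidence: sin θ_c = V₁/V₂ = 0.503/1.304 = 0.3857.
θ_c = arcsin 0.3857 = 22.69°.
Measured from the interface: 90° − 22.69° = 67.31°.

67.3°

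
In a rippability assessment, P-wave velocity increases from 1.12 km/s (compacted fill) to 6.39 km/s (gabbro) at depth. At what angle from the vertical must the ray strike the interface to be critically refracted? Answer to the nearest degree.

At critical incidence the refracted ray runs along the interface (θ₂ = 90°), so sin θ_c = V₁/V₂.
θ_c = arcsin(1.12/6.39) = arcsin 0.1753 = 10.09°.

10°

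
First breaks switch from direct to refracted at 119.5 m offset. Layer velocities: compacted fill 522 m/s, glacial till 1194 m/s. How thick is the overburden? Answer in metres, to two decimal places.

37.39 m

h = (x_cross/2)·√((V₂−V₁)/(V₂+V₁)).
(V₂−V₁)/(V₂+V₁) = (1194−522)/(1194+522) = 0.3916; √ = 0.6258.
h = (119.5/2)·0.6258 = 37.39 m.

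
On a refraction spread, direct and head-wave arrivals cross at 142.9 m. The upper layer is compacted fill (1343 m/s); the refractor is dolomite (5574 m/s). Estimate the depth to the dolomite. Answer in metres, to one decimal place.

x_cross = 2h·√((V₂+V₁)/(V₂−V₁)) → h = x_cross / (2·√((V₂+V₁)/(V₂−V₁))).
√((V₂+V₁)/(V₂−V₁)) = √((5574+1343)/(5574−1343)) = 1.2786.
h = 142.9 / (2·1.2786) = 55.88 m.

55.9 m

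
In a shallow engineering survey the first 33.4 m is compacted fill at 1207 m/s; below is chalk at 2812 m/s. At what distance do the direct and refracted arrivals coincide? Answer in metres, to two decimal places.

x_cross = 2h·√((V₂+V₁)/(V₂−V₁)).
(V₂+V₁)/(V₂−V₁) = (2812+1207)/(2812−1207) = 2.5040; √ = 1.5824.
x_cross = 2·33.4·1.5824 = 105.71 m.

105.71 m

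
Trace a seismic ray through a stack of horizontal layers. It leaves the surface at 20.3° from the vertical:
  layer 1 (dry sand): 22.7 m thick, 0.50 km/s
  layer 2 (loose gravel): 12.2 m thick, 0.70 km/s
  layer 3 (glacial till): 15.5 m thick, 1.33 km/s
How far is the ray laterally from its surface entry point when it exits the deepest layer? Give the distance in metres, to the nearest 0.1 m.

52.3 m

Ray parameter p = sin 20.3° / 0.50 km/s = 6.9387e-01 s/km.
Layer 1: θ = 20.30°; offset = 22.7·tan 20.30° = 8.397 m.
Layer 2: sin θ = p·0.70 = 0.4857 → θ = 29.06°; offset = 12.2·tan 29.06° = 6.779 m.
Layer 3: sin θ = p·1.33 = 0.9228 → θ = 67.35°; offset = 15.5·tan 67.35° = 37.138 m.
Σ offsets = 52.314 m.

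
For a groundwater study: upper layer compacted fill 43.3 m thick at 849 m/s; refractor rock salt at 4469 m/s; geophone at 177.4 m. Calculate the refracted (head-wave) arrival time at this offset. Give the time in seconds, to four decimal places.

0.1398 s

θ_c = arcsin(V₁/V₂) = arcsin(849/4469) = 10.95°, cos θ_c = 0.9818.
Intercept time tᵢ = 2h cos θ_c / V₁ = 2·43.3·0.9818/849 = 0.10014 s.
t = x/V₂ + tᵢ = 177.4/4469 + 0.10014 = 0.13984 s.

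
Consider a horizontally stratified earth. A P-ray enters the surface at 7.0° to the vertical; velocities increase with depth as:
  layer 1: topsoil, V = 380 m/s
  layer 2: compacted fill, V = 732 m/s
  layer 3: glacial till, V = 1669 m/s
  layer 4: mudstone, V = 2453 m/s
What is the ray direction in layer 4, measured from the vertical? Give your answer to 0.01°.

Snell's law across each interface conserves sin θ / V, so sin θ_4 = V_4·sin θ₁/V₁.
sin θ_4 = 2453 × sin 7.0° / 380 = 0.7867.
θ_4 = arcsin 0.7867 = 51.88°.

51.88°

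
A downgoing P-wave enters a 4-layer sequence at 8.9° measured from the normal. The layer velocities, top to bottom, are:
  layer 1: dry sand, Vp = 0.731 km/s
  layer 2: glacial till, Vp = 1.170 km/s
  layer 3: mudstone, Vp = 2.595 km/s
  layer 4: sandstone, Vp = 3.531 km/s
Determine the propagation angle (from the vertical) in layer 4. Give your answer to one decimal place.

Snell's law across each interface conserves sin θ / V, so sin θ_4 = V_4·sin θ₁/V₁.
sin θ_4 = 3.531 × sin 8.9° / 0.731 = 0.7473.
θ_4 = arcsin 0.7473 = 48.36°.

48.4°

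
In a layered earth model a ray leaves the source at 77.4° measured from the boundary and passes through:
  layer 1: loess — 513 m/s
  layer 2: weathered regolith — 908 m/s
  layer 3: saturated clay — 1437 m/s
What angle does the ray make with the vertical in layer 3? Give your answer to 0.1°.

37.7°

From the normal: θ₁ = 90° − 77.4° = 12.6°.
Snell's law across each interface conserves sin θ / V, so sin θ_3 = V_3·sin θ₁/V₁.
sin θ_3 = 1437 × sin 12.6° / 513 = 0.6111.
θ_3 = arcsin 0.6111 = 37.67°.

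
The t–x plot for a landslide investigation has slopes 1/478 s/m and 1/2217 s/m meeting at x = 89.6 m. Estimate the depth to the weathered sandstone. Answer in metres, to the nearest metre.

36 m

h = (x_cross/2)·√((V₂−V₁)/(V₂+V₁)).
(V₂−V₁)/(V₂+V₁) = (2217−478)/(2217+478) = 0.6453; √ = 0.8033.
h = (89.6/2)·0.8033 = 35.99 m.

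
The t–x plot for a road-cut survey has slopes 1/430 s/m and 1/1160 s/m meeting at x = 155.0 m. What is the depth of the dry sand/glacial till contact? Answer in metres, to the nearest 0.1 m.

52.5 m

h = (x_cross/2)·√((V₂−V₁)/(V₂+V₁)).
(V₂−V₁)/(V₂+V₁) = (1160−430)/(1160+430) = 0.4591; √ = 0.6776.
h = (155.0/2)·0.6776 = 52.51 m.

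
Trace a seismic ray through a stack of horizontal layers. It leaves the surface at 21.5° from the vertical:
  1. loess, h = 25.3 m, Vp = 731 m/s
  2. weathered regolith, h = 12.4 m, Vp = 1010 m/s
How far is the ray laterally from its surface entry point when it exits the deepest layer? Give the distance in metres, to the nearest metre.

17 m

p = sin θ₁/V₁ = sin 21.5°/731 = 5.0137e-04 s/m is conserved through the stack.
Layer 1: θ = 21.50°; offset = 25.3·tan 21.50° = 9.966 m.
Layer 2: sin θ = p·1010 = 0.5064 → θ = 30.42°; offset = 12.4·tan 30.42° = 7.282 m.
Total horizontal offset = 17.248 m.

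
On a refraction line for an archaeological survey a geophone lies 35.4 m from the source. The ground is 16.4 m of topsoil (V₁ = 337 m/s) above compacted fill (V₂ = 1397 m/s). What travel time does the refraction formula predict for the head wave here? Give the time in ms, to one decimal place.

t = x/V₂ + 2h·√(V₂²−V₁²)/(V₁V₂).
√(V₂²−V₁²) = √(1397²−337²) = 1355.7 m/s; delay term = 2·16.4·1355.7/(337·1397) = 0.09446 s.
t = 35.4/1397 + 0.09446 = 0.11980 s.

119.8 ms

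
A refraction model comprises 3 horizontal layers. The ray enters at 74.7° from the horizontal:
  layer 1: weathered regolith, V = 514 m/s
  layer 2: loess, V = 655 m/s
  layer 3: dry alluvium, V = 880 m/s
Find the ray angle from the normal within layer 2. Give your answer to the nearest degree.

20°

From the normal: θ₁ = 90° − 74.7° = 15.3°.
Snell's law across each interface conserves sin θ / V, so sin θ_2 = V_2·sin θ₁/V₁.
sin θ_2 = 655 × sin 15.3° / 514 = 0.3363.
θ_2 = arcsin 0.3363 = 19.65°.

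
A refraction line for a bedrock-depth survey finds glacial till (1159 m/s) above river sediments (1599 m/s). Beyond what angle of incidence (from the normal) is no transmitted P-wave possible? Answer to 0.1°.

46.5°

Critical incidence: sin θ_c = V₁/V₂ = 1159/1599 = 0.7248.
θ_c = arcsin 0.7248 = 46.45°.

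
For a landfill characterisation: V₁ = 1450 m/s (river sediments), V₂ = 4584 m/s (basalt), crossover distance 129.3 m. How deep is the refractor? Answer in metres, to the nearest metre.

x_cross = 2h·√((V₂+V₁)/(V₂−V₁)) → h = x_cross / (2·√((V₂+V₁)/(V₂−V₁))).
√((V₂+V₁)/(V₂−V₁)) = √((4584+1450)/(4584−1450)) = 1.3876.
h = 129.3 / (2·1.3876) = 46.59 m.

47 m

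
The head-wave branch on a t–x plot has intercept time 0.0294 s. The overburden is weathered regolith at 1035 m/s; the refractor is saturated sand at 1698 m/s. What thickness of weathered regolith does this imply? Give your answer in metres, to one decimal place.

19.2 m

h = tᵢ·V₁·V₂ / (2·√(V₂²−V₁²)).
√(V₂²−V₁²) = √(1698² − 1035²) = 1346.1 m/s.
h = 0.0294 s × 1035 × 1698 / (2 × 1346.1) = 19.19 m.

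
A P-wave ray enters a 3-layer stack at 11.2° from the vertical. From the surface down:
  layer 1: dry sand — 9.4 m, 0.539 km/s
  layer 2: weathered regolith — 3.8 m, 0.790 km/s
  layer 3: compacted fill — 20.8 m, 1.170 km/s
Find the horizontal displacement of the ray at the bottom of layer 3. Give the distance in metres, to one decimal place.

12.7 m

p = sin θ₁/V₁ = sin 11.2°/0.539 = 3.6036e-01 s/km is conserved through the stack.
Layer 1: θ = 11.20°; offset = 9.4·tan 11.20° = 1.861 m.
Layer 2: sin θ = p·0.790 = 0.2847 → θ = 16.54°; offset = 3.8·tan 16.54° = 1.128 m.
Layer 3: sin θ = p·1.170 = 0.4216 → θ = 24.94°; offset = 20.8·tan 24.94° = 9.671 m.
Total horizontal offset = 12.661 m.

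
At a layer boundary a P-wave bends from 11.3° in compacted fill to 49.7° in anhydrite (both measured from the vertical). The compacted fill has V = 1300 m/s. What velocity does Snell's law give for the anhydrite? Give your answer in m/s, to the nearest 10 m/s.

sin 11.3° = 0.1959; sin 49.7° = 0.7627.
V₂ = V₁·(sin θ₂/sin θ₁) = 1300·(0.7627/0.1959) = 5059.90 m/s.

5060 m/s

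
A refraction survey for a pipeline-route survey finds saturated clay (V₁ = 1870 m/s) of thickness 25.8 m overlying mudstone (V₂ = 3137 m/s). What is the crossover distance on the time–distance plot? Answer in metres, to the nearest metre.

x_cross = 2h·√((V₂+V₁)/(V₂−V₁)).
(V₂+V₁)/(V₂−V₁) = (3137+1870)/(3137−1870) = 3.9519; √ = 1.9879.
x_cross = 2·25.8·1.9879 = 102.58 m.

103 m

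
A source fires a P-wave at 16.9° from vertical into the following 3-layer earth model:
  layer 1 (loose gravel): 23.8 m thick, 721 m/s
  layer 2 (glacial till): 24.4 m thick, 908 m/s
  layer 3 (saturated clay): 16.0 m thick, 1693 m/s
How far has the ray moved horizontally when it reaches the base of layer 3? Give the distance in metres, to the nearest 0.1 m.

31.8 m

Apply Snell's law at each interface; in layer i the horizontal offset is hᵢ·tan θᵢ.
Layer 1: θ = 16.90°; offset = 23.8·tan 16.90° = 7.231 m.
Layer 2: sin θ = 908·sin 16.9°/721 = 0.3661, θ = 21.48°; offset = 24.4·tan 21.48° = 9.599 m.
Layer 3: sin θ = 1693·sin 16.9°/721 = 0.6826, θ = 43.05°; offset = 16.0·tan 43.05° = 14.945 m.
Total horizontal offset = 31.775 m.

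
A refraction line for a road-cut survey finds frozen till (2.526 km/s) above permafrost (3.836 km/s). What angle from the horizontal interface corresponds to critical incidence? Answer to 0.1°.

48.8°

Critical incidence: sin θ_c = V₁/V₂ = 2.526/3.836 = 0.6585.
θ_c = arcsin 0.6585 = 41.19°.
Measured from the interface: 90° − 41.19° = 48.81°.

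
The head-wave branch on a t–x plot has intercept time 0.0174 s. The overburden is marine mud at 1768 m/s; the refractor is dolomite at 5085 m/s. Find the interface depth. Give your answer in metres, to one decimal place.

θ_c = arcsin(1768/5085) = 20.35°; cos θ_c = 0.9376.
tᵢ = 2h cos θ_c/V₁ ⇒ h = tᵢ·V₁/(2 cos θ_c) = 0.0174·1768/(2·0.9376) = 16.41 m.

16.4 m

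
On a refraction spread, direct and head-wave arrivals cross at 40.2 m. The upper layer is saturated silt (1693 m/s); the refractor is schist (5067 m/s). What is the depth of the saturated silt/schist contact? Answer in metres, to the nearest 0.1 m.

h = (x_cross/2)·√((V₂−V₁)/(V₂+V₁)).
(V₂−V₁)/(V₂+V₁) = (5067−1693)/(5067+1693) = 0.4991; √ = 0.7065.
h = (40.2/2)·0.7065 = 14.20 m.

14.2 m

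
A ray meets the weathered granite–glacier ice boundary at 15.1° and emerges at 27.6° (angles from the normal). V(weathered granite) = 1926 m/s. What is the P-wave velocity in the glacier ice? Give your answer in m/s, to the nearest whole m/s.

sin 15.1° = 0.2605; sin 27.6° = 0.4633.
V₂ = V₁·(sin θ₂/sin θ₁) = 1926·(0.4633/0.2605) = 3425.31 m/s.

3425 m/s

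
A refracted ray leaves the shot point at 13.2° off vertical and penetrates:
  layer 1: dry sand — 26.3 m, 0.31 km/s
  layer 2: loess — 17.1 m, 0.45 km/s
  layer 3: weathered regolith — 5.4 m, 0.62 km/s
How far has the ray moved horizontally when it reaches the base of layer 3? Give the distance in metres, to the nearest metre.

p = sin θ₁/V₁ = sin 13.2°/0.31 = 7.3662e-01 s/km is conserved through the stack.
Layer 1: θ = 13.20°; offset = 26.3·tan 13.20° = 6.169 m.
Layer 2: sin θ = p·0.45 = 0.3315 → θ = 19.36°; offset = 17.1·tan 19.36° = 6.008 m.
Layer 3: sin θ = p·0.62 = 0.4567 → θ = 27.17°; offset = 5.4·tan 27.17° = 2.772 m.
Total horizontal offset = 14.949 m.

15 m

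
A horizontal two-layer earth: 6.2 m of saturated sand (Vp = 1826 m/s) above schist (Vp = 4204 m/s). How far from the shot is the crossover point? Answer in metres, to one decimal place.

19.7 m

x_cross = 2h·√((V₂+V₁)/(V₂−V₁)).
(V₂+V₁)/(V₂−V₁) = (4204+1826)/(4204−1826) = 2.5357; √ = 1.5924.
x_cross = 2·6.2·1.5924 = 19.75 m.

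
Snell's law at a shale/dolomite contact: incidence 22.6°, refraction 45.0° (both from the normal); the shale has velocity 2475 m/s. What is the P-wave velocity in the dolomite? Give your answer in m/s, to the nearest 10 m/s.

4550 m/s

sin 22.6° = 0.3843; sin 45.0° = 0.7071.
V₂ = V₁·(sin θ₂/sin θ₁) = 2475·(0.7071/0.3843) = 4554.02 m/s.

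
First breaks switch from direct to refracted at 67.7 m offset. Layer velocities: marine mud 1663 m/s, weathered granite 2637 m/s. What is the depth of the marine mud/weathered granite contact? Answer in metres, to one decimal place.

h = (x_cross/2)·√((V₂−V₁)/(V₂+V₁)).
(V₂−V₁)/(V₂+V₁) = (2637−1663)/(2637+1663) = 0.2265; √ = 0.4759.
h = (67.7/2)·0.4759 = 16.11 m.

16.1 m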